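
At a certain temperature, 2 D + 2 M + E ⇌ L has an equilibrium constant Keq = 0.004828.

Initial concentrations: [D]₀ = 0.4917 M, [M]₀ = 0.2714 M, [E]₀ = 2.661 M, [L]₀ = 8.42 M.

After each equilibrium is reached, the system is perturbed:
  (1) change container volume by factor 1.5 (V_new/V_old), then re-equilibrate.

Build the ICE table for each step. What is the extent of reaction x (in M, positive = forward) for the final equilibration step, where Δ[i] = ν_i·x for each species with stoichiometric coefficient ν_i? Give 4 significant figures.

x = -0.543 M

Q₀ = 177.7 vs Keq = 0.004828 ⇒ Q>K, reverse
Step 1:
                   D          M          E          L
  Initial     0.4917     0.2714      2.661       8.42
  Change       3.773      3.773      1.887     -1.887
  Equil        4.265      4.045      4.548      6.533
  solve Keq expr → x = -1.887; check Q = 0.004828
Then change container volume by factor 1.5 (V_new/V_old).
Step 2:
                   D          M          E          L
  Initial      2.843      2.696      3.032      4.356
  Change       1.086      1.086      0.543     -0.543
  Equil        3.929      3.782      3.575      3.813
  solve Keq expr → x = -0.543; check Q = 0.004828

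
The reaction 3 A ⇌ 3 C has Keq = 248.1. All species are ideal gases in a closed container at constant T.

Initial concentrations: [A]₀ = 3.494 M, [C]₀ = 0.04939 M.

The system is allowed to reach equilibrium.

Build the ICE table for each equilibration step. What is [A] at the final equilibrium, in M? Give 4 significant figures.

Q₀ = 2.8245e-06 vs Keq = 248.1 ⇒ Q<K, forward
Step 1:
                    A           C
  I             3.494     0.04939
  C            -3.008       3.008
  E            0.4865       3.057
  solve Keq expr → x = 1.003; check Q = 248.1

[A]_eq = 0.4865 M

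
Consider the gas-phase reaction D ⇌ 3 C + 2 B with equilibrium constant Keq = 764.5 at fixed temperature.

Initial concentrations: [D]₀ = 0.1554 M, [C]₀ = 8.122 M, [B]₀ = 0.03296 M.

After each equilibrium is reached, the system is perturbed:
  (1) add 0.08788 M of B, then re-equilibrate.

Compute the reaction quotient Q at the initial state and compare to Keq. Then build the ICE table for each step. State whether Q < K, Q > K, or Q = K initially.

Q₀ = 3.746; Q < K (proceeds forward)

Q₀ = 3.746 vs Keq = 764.5 ⇒ Q<K, forward
Step 1:
                    D           C           B
  I            0.1554       8.122     0.03296
  C           -0.1072      0.3216      0.2144
  E           0.04819       8.444      0.2474
  solve Keq expr → x = 0.1072; check Q = 764.5
Then add 0.08788 M of B.
Step 2:
                    D           C           B
  I           0.04819       8.444      0.3353
  C            0.0195     -0.0585      -0.039
  E           0.06769       8.385      0.2963
  solve Keq expr → x = -0.0195; check Q = 764.5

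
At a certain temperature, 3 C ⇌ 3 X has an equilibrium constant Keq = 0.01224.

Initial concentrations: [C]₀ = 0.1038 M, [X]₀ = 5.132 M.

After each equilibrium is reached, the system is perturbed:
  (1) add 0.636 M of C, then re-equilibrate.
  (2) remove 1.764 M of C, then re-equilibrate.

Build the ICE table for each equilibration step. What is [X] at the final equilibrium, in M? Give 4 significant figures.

Q₀ = 1.2086e+05 vs Keq = 0.01224 ⇒ Q>K, reverse
Step 1:
                    C           X
  Initial      0.1038       5.132
  Change        4.151      -4.151
  Equil         4.255      0.9806
  solve Keq expr → x = -1.384; check Q = 0.01224
Then add 0.636 M of C.
Step 2:
                    C           X
  Initial       4.891      0.9806
  Change      -0.1191      0.1191
  Equil         4.772         1.1
  solve Keq expr → x = 0.03971; check Q = 0.01224
Then remove 1.764 M of C.
Step 3:
                    C           X
  Initial       3.008         1.1
  Change       0.3304     -0.3304
  Equil         3.338      0.7694
  solve Keq expr → x = -0.1101; check Q = 0.01224

[X]_eq = 0.7694 M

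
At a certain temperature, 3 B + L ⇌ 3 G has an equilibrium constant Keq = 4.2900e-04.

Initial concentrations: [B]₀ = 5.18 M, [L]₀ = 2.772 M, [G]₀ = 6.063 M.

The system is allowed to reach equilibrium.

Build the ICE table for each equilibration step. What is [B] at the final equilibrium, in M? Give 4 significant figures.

[B]_eq = 10.01 M

Q₀ = 0.5785 vs Keq = 4.2900e-04 ⇒ Q>K, reverse
Step 1:
                    B           L           G
  I              5.18       2.772       6.063
  C             4.828       1.609      -4.828
  E             10.01       4.381       1.235
  solve Keq expr → x = -1.609; check Q = 4.2900e-04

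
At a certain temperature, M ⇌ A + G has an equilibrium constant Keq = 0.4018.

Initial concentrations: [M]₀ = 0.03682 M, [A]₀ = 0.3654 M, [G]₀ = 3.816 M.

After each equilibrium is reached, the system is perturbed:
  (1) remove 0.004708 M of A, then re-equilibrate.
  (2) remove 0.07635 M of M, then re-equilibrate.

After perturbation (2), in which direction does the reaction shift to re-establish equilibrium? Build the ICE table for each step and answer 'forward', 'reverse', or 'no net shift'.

Q₀ = 37.87 vs Keq = 0.4018 ⇒ Q>K, reverse
Step 1:
                   M          A          G
  init       0.03682     0.3654      3.816
  Δ           0.3239    -0.3239    -0.3239
  eq          0.3607     0.0415      3.492
  solve Keq expr → x = -0.3239; check Q = 0.4018
Then remove 0.004708 M of A.
Step 2:
                   M          A          G
  init        0.3607     0.0368      3.492
  Δ        -0.004178   0.004178   0.004178
  eq          0.3565    0.04097      3.496
  solve Keq expr → x = 0.004178; check Q = 0.4018
Then remove 0.07635 M of M.
Step 3:
                   M          A          G
  init        0.2802    0.04097      3.496
  Δ         0.007803  -0.007803  -0.007803
  eq           0.288    0.03317      3.488
  solve Keq expr → x = -0.007803; check Q = 0.4018

Direction: reverse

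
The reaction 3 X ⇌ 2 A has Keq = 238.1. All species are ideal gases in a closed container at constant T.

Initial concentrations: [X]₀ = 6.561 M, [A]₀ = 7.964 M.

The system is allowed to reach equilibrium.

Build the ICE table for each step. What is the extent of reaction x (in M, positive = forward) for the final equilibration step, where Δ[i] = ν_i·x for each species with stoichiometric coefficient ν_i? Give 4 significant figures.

Q₀ = 0.2246 vs Keq = 238.1 ⇒ Q<K, forward
Step 1:
                    X           A
  I             6.561       7.964
  C            -5.726       3.817
  E            0.8354       11.78
  solve Keq expr → x = 1.909; check Q = 238.1

x = 1.909 M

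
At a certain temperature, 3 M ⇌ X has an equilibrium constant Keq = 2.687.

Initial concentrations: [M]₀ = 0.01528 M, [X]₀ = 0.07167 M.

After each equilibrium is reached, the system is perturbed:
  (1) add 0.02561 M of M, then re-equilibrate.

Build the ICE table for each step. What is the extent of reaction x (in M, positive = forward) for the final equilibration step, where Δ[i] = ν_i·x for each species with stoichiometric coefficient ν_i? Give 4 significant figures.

x = 0.003951 M

Q₀ = 2.0089e+04 vs Keq = 2.687 ⇒ Q>K, reverse
Step 1:
                  M         X
  init      0.01528   0.07167
  Δ          0.1665  -0.05552
  eq         0.1818   0.01615
  solve Keq expr → x = -0.05552; check Q = 2.687
Then add 0.02561 M of M.
Step 2:
                  M         X
  init       0.2074   0.01615
  Δ        -0.01185  0.003951
  eq         0.1956    0.0201
  solve Keq expr → x = 0.003951; check Q = 2.687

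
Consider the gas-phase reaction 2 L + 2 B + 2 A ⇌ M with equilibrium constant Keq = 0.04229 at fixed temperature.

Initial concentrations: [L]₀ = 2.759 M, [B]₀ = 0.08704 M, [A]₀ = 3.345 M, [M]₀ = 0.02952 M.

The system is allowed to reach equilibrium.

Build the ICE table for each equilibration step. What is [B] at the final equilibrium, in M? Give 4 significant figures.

Q₀ = 0.04575 vs Keq = 0.04229 ⇒ Q>K, reverse
Step 1:
                   L          B          A          M
  init         2.759    0.08704      3.345    0.02952
  Δ         0.001905   0.001905   0.001905 -9.5255e-04
  eq           2.761    0.08895      3.347    0.02857
  solve Keq expr → x = -9.5255e-04; check Q = 0.04229

[B]_eq = 0.08895 M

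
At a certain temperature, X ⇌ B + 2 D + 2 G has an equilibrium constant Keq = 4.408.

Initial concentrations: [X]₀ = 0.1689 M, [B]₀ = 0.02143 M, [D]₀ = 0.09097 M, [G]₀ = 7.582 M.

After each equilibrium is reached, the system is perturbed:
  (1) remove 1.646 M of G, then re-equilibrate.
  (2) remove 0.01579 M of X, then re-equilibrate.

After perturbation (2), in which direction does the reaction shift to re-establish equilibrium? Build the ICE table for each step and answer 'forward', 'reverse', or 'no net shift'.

Direction: reverse

Q₀ = 0.06036 vs Keq = 4.408 ⇒ Q<K, forward
Step 1:
                    X           B           D           G
  Initial      0.1689     0.02143     0.09097       7.582
  Change     -0.08062     0.08062      0.1612      0.1612
  Equil       0.08828       0.102      0.2522       7.743
  solve Keq expr → x = 0.08062; check Q = 4.408
Then remove 1.646 M of G.
Step 2:
                    X           B           D           G
  Initial     0.08828       0.102      0.2522       6.097
  Change     -0.01284     0.01284     0.02568     0.02568
  Equil       0.07545      0.1149      0.2779       6.123
  solve Keq expr → x = 0.01284; check Q = 4.408
Then remove 0.01579 M of X.
Step 3:
                    X           B           D           G
  Initial     0.05966      0.1149      0.2779       6.123
  Change     0.005829   -0.005829    -0.01166    -0.01166
  Equil       0.06549      0.1091      0.2662       6.111
  solve Keq expr → x = -0.005829; check Q = 4.408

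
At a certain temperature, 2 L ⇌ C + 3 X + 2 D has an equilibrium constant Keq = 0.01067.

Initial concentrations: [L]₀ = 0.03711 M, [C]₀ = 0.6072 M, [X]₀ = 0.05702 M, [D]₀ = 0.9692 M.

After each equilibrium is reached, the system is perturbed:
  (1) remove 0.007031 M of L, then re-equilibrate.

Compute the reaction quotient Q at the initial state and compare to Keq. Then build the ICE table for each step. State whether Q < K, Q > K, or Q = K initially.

Q₀ = 0.07678 vs Keq = 0.01067 ⇒ Q>K, reverse
Step 1:
                  L         C         X         D
  I         0.03711    0.6072   0.05702    0.9692
  C         0.01349 -0.006743  -0.02023  -0.01349
  E          0.0506    0.6005   0.03679    0.9557
  solve Keq expr → x = -0.006743; check Q = 0.01067
Then remove 0.007031 M of L.
Step 2:
                  L         C         X         D
  I         0.04356    0.6005   0.03679    0.9557
  C        0.001712 -8.5621e-04 -0.002569 -0.001712
  E         0.04528    0.5996   0.03422     0.954
  solve Keq expr → x = -8.5621e-04; check Q = 0.01067

Q₀ = 0.07678; Q > K (proceeds reverse)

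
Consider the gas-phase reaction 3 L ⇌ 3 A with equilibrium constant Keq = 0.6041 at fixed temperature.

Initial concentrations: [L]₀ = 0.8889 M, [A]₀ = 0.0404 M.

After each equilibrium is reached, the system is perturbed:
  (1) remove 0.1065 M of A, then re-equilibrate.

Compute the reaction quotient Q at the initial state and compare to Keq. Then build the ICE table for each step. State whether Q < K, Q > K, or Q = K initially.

Q₀ = 9.3883e-05; Q < K (proceeds forward)

Q₀ = 9.3883e-05 vs Keq = 0.6041 ⇒ Q<K, forward
Step 1:
                    L           A
  I            0.8889      0.0404
  C           -0.3853      0.3853
  E            0.5036      0.4257
  solve Keq expr → x = 0.1284; check Q = 0.6041
Then remove 0.1065 M of A.
Step 2:
                    L           A
  I            0.5036      0.3192
  C          -0.05771     0.05771
  E            0.4459      0.3769
  solve Keq expr → x = 0.01924; check Q = 0.6041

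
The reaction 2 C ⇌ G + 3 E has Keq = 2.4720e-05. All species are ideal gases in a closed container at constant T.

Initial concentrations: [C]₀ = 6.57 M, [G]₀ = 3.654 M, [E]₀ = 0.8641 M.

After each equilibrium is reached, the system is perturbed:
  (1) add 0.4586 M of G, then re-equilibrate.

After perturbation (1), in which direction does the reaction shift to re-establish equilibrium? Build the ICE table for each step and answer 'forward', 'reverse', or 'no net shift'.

Q₀ = 0.05462 vs Keq = 2.4720e-05 ⇒ Q>K, reverse
Step 1:
                  C         G         E
  Initial      6.57     3.654    0.8641
  Change     0.5283   -0.2642   -0.7925
  Equil       7.098      3.39   0.07162
  solve Keq expr → x = -0.2642; check Q = 2.4720e-05
Then add 0.4586 M of G.
Step 2:
                  C         G         E
  Initial     7.098     3.848   0.07162
  Change   0.001965 -9.8255e-04 -0.002948
  Equil         7.1     3.847   0.06868
  solve Keq expr → x = -9.8255e-04; check Q = 2.4720e-05

Direction: reverse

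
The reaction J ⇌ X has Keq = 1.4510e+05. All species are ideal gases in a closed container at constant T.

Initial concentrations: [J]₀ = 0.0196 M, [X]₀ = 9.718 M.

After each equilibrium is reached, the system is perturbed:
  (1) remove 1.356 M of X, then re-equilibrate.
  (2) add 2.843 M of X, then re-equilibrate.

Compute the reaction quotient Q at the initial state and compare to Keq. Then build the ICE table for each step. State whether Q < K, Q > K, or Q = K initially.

Q₀ = 495.8; Q < K (proceeds forward)

Q₀ = 495.8 vs Keq = 1.4510e+05 ⇒ Q<K, forward
Step 1:
                   J          X
  Initial     0.0196      9.718
  Change    -0.01953    0.01953
  Equil   6.7109e-05      9.738
  solve Keq expr → x = 0.01953; check Q = 1.4510e+05
Then remove 1.356 M of X.
Step 2:
                   J          X
  Initial 6.7109e-05      8.382
  Change  -9.3452e-06 9.3452e-06
  Equil   5.7764e-05      8.382
  solve Keq expr → x = 9.3452e-06; check Q = 1.4510e+05
Then add 2.843 M of X.
Step 3:
                   J          X
  Initial 5.7764e-05      11.22
  Change  1.9593e-05 -1.9593e-05
  Equil   7.7357e-05      11.22
  solve Keq expr → x = -1.9593e-05; check Q = 1.4510e+05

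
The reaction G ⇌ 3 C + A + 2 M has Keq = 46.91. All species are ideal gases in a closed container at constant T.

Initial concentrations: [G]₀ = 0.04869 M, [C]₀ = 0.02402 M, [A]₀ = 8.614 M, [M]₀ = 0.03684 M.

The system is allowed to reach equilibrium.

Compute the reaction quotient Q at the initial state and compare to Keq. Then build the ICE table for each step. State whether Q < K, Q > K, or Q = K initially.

Q₀ = 3.3275e-06; Q < K (proceeds forward)

Q₀ = 3.3275e-06 vs Keq = 46.91 ⇒ Q<K, forward
Step 1:
                   G          C          A          M
  init       0.04869    0.02402      8.614    0.03684
  Δ         -0.04867      0.146    0.04867    0.09735
  eq      1.6348e-05       0.17      8.663     0.1342
  solve Keq expr → x = 0.04867; check Q = 46.91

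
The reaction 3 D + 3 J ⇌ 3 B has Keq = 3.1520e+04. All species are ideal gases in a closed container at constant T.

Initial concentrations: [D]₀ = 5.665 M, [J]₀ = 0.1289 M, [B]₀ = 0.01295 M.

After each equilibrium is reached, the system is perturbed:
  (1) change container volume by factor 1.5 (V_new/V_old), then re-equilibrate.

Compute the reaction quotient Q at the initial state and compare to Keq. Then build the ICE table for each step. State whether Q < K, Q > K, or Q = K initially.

Q₀ = 5.5776e-06 vs Keq = 3.1520e+04 ⇒ Q<K, forward
Step 1:
                    D           J           B
  I             5.665      0.1289     0.01295
  C           -0.1281     -0.1281      0.1281
  E             5.537  8.0641e-04       0.141
  solve Keq expr → x = 0.0427; check Q = 3.1520e+04
Then change container volume by factor 1.5 (V_new/V_old).
Step 2:
                    D           J           B
  I             3.691  5.3761e-04     0.09403
  C        2.6646e-04  2.6646e-04 -2.6646e-04
  E             3.692  8.0407e-04     0.09376
  solve Keq expr → x = -8.8820e-05; check Q = 3.1520e+04

Q₀ = 5.5776e-06; Q < K (proceeds forward)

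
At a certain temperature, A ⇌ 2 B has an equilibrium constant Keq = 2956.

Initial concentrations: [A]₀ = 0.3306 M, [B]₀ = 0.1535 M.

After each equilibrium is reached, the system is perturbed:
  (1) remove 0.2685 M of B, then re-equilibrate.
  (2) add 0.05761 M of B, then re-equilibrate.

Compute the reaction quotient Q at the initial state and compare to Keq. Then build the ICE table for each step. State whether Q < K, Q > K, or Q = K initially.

Q₀ = 0.07127; Q < K (proceeds forward)

Q₀ = 0.07127 vs Keq = 2956 ⇒ Q<K, forward
Step 1:
                   A          B
  Initial     0.3306     0.1535
  Change     -0.3304     0.6608
  Equil   2.2429e-04     0.8143
  solve Keq expr → x = 0.3304; check Q = 2956
Then remove 0.2685 M of B.
Step 2:
                   A          B
  Initial 2.2429e-04     0.5458
  Change  -1.2344e-04 2.4688e-04
  Equil   1.0085e-04      0.546
  solve Keq expr → x = 1.2344e-04; check Q = 2956
Then add 0.05761 M of B.
Step 3:
                   A          B
  Initial 1.0085e-04     0.6036
  Change  2.2387e-05 -4.4773e-05
  Equil   1.2324e-04     0.6036
  solve Keq expr → x = -2.2387e-05; check Q = 2956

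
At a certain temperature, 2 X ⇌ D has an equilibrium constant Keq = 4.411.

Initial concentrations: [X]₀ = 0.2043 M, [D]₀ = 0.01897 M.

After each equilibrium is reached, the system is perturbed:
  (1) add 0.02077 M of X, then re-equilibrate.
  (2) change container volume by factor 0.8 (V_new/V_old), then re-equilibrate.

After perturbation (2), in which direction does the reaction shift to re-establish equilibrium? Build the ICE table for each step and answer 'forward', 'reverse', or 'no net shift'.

Q₀ = 0.4545 vs Keq = 4.411 ⇒ Q<K, forward
Step 1:
                    X           D
  Initial      0.2043     0.01897
  Change     -0.08585     0.04292
  Equil        0.1185     0.06189
  solve Keq expr → x = 0.04292; check Q = 4.411
Then add 0.02077 M of X.
Step 2:
                    X           D
  Initial      0.1392     0.06189
  Change     -0.01417    0.007086
  Equil        0.1251     0.06898
  solve Keq expr → x = 0.007086; check Q = 4.411
Then change container volume by factor 0.8 (V_new/V_old).
Step 3:
                    X           D
  Initial      0.1563     0.08622
  Change      -0.0118    0.005899
  Equil        0.1445     0.09212
  solve Keq expr → x = 0.005899; check Q = 4.411

Direction: forward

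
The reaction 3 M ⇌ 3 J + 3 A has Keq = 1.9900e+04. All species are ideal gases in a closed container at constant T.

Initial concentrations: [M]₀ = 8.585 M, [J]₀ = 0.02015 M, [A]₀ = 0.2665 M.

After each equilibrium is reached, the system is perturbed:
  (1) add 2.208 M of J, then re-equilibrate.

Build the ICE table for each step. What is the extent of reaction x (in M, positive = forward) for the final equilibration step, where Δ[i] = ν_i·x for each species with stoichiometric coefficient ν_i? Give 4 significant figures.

x = -0.1215 M

Q₀ = 2.4473e-10 vs Keq = 1.9900e+04 ⇒ Q<K, forward
Step 1:
                    M           J           A
  Initial       8.585     0.02015      0.2665
  Change       -6.804       6.804       6.804
  Equil         1.781       6.824       7.071
  solve Keq expr → x = 2.268; check Q = 1.9900e+04
Then add 2.208 M of J.
Step 2:
                    M           J           A
  Initial       1.781       9.032       7.071
  Change       0.3645     -0.3645     -0.3645
  Equil         2.145       8.668       6.706
  solve Keq expr → x = -0.1215; check Q = 1.9900e+04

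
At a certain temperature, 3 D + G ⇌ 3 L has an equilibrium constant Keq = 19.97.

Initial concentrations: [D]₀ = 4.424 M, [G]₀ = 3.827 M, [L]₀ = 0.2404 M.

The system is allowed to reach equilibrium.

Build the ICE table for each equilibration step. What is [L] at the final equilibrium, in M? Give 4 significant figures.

[L]_eq = 3.686 M

Q₀ = 4.1928e-05 vs Keq = 19.97 ⇒ Q<K, forward
Step 1:
                  D         G         L
  init        4.424     3.827    0.2404
  Δ          -3.446    -1.149     3.446
  eq         0.9783     2.678     3.686
  solve Keq expr → x = 1.149; check Q = 19.97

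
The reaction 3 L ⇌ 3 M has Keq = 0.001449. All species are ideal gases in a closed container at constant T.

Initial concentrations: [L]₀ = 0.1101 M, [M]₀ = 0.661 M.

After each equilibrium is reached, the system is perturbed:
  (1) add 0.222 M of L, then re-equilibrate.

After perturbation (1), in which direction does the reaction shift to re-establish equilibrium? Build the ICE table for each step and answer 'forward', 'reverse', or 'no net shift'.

Q₀ = 216.4 vs Keq = 0.001449 ⇒ Q>K, reverse
Step 1:
                   L          M
  Initial     0.1101      0.661
  Change      0.5826    -0.5826
  Equil       0.6927    0.07839
  solve Keq expr → x = -0.1942; check Q = 0.001449
Then add 0.222 M of L.
Step 2:
                   L          M
  Initial     0.9147    0.07839
  Change    -0.02257    0.02257
  Equil       0.8921      0.101
  solve Keq expr → x = 0.007523; check Q = 0.001449

Direction: forward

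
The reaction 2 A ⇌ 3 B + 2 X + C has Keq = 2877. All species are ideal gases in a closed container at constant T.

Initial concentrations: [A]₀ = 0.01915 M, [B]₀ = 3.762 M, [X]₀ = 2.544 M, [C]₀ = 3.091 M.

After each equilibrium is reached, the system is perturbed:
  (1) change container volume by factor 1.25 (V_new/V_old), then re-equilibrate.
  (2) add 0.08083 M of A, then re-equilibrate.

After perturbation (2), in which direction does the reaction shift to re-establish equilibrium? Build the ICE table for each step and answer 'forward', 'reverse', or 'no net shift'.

Q₀ = 2.9044e+06 vs Keq = 2877 ⇒ Q>K, reverse
Step 1:
                   A          B          X          C
  I          0.01915      3.762      2.544      3.091
  C           0.3751    -0.5627    -0.3751    -0.1876
  E           0.3943      3.199      2.169      2.903
  solve Keq expr → x = -0.1876; check Q = 2877
Then change container volume by factor 1.25 (V_new/V_old).
Step 2:
                   A          B          X          C
  I           0.3154      2.559      1.735      2.323
  C         -0.08542     0.1281    0.08542    0.04271
  E             0.23      2.688      1.821      2.365
  solve Keq expr → x = 0.04271; check Q = 2877
Then add 0.08083 M of A.
Step 3:
                   A          B          X          C
  I           0.3108      2.688      1.821      2.365
  C         -0.05973     0.0896    0.05973    0.02987
  E           0.2511      2.777       1.88      2.395
  solve Keq expr → x = 0.02987; check Q = 2877

Direction: forward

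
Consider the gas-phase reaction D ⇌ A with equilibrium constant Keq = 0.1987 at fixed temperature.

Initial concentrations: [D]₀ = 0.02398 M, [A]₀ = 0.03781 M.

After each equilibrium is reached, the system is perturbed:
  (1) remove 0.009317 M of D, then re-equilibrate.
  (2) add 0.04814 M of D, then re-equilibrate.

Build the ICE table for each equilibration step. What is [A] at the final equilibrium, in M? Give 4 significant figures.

[A]_eq = 0.01668 M

Q₀ = 1.577 vs Keq = 0.1987 ⇒ Q>K, reverse
Step 1:
                    D           A
  init        0.02398     0.03781
  Δ           0.02757    -0.02757
  eq          0.05155     0.01024
  solve Keq expr → x = -0.02757; check Q = 0.1987
Then remove 0.009317 M of D.
Step 2:
                    D           A
  init        0.04223     0.01024
  Δ          0.001544   -0.001544
  eq          0.04377    0.008698
  solve Keq expr → x = -0.001544; check Q = 0.1987
Then add 0.04814 M of D.
Step 3:
                    D           A
  init        0.09191    0.008698
  Δ          -0.00798     0.00798
  eq          0.08394     0.01668
  solve Keq expr → x = 0.00798; check Q = 0.1987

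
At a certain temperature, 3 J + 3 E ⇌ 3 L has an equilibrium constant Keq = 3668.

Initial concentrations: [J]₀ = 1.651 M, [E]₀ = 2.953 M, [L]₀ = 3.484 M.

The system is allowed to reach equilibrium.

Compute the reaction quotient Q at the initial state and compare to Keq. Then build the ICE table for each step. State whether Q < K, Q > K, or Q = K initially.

Q₀ = 0.3649 vs Keq = 3668 ⇒ Q<K, forward
Step 1:
                   J          E          L
  init         1.651      2.953      3.484
  Δ            -1.44      -1.44       1.44
  eq           0.211      1.513      4.924
  solve Keq expr → x = 0.48; check Q = 3668

Q₀ = 0.3649; Q < K (proceeds forward)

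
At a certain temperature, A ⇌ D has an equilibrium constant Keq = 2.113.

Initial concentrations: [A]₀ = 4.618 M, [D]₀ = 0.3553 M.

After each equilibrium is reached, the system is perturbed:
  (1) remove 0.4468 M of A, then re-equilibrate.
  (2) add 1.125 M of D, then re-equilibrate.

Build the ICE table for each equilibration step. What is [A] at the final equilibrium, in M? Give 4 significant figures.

[A]_eq = 1.815 M

Q₀ = 0.07694 vs Keq = 2.113 ⇒ Q<K, forward
Step 1:
                   A          D
  init         4.618     0.3553
  Δ            -3.02       3.02
  eq           1.598      3.376
  solve Keq expr → x = 3.02; check Q = 2.113
Then remove 0.4468 M of A.
Step 2:
                   A          D
  init         1.151      3.376
  Δ           0.3033    -0.3033
  eq           1.454      3.072
  solve Keq expr → x = -0.3033; check Q = 2.113
Then add 1.125 M of D.
Step 3:
                   A          D
  init         1.454      4.197
  Δ           0.3614    -0.3614
  eq           1.815      3.836
  solve Keq expr → x = -0.3614; check Q = 2.113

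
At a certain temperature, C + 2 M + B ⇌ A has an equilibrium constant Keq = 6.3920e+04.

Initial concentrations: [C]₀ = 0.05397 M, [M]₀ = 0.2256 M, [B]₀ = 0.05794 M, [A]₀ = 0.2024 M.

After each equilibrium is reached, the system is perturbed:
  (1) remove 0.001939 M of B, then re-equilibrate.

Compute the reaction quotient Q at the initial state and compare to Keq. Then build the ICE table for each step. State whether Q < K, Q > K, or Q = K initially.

Q₀ = 1272; Q < K (proceeds forward)

Q₀ = 1272 vs Keq = 6.3920e+04 ⇒ Q<K, forward
Step 1:
                  C         M         B         A
  Initial   0.05397    0.2256   0.05794    0.2024
  Change     -0.042  -0.08401    -0.042     0.042
  Equil     0.01197    0.1416   0.01594    0.2444
  solve Keq expr → x = 0.042; check Q = 6.3920e+04
Then remove 0.001939 M of B.
Step 2:
                  C         M         B         A
  Initial   0.01197    0.1416     0.014    0.2444
  Change  7.0860e-04  0.001417 7.0860e-04 -7.0860e-04
  Equil     0.01268     0.143   0.01471    0.2437
  solve Keq expr → x = -7.0860e-04; check Q = 6.3920e+04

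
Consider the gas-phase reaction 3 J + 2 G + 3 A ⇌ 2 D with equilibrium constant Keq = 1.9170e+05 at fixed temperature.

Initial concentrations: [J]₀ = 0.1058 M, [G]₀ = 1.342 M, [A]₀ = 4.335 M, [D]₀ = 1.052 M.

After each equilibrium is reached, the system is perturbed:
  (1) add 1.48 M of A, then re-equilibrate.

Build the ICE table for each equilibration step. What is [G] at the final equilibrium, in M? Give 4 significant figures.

Q₀ = 6.369 vs Keq = 1.9170e+05 ⇒ Q<K, forward
Step 1:
                   J          G          A          D
  I           0.1058      1.342      4.335      1.052
  C           -0.102   -0.06803     -0.102    0.06803
  E          0.00376      1.274      4.233       1.12
  solve Keq expr → x = 0.03401; check Q = 1.9170e+05
Then add 1.48 M of A.
Step 2:
                   J          G          A          D
  I          0.00376      1.274      5.713       1.12
  C       -9.7159e-04 -6.4772e-04 -9.7159e-04 6.4772e-04
  E         0.002788      1.273      5.712      1.121
  solve Keq expr → x = 3.2386e-04; check Q = 1.9170e+05

[G]_eq = 1.273 M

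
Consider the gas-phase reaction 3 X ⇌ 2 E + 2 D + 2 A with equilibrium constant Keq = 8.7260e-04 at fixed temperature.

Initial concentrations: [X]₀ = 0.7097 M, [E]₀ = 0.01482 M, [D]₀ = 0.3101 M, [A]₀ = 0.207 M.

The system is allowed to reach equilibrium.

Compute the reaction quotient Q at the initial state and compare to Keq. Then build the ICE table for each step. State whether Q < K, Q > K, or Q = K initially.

Q₀ = 2.5317e-06 vs Keq = 8.7260e-04 ⇒ Q<K, forward
Step 1:
                    X           E           D           A
  init         0.7097     0.01482      0.3101       0.207
  Δ           -0.1375      0.0917      0.0917      0.0917
  eq           0.5722      0.1065      0.4018      0.2987
  solve Keq expr → x = 0.04585; check Q = 8.7260e-04

Q₀ = 2.5317e-06; Q < K (proceeds forward)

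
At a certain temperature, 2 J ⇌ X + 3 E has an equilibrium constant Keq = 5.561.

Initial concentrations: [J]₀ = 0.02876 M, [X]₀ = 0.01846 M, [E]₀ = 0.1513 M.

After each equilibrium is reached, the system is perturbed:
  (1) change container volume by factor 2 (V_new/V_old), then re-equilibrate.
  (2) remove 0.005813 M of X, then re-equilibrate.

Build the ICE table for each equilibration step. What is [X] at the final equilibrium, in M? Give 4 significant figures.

Q₀ = 0.0773 vs Keq = 5.561 ⇒ Q<K, forward
Step 1:
                    J           X           E
  Initial     0.02876     0.01846      0.1513
  Change     -0.02289     0.01145     0.03434
  Equil      0.005866     0.02991      0.1856
  solve Keq expr → x = 0.01145; check Q = 5.561
Then change container volume by factor 2 (V_new/V_old).
Step 2:
                    J           X           E
  Initial    0.002933     0.01495     0.09282
  Change    -0.001382  6.9119e-04    0.002074
  Equil       0.00155     0.01564     0.09489
  solve Keq expr → x = 6.9119e-04; check Q = 5.561
Then remove 0.005813 M of X.
Step 3:
                    J           X           E
  Initial     0.00155    0.009832     0.09489
  Change  -3.0301e-04  1.5150e-04  4.5451e-04
  Equil      0.001247    0.009983     0.09535
  solve Keq expr → x = 1.5150e-04; check Q = 5.561

[X]_eq = 0.009983 M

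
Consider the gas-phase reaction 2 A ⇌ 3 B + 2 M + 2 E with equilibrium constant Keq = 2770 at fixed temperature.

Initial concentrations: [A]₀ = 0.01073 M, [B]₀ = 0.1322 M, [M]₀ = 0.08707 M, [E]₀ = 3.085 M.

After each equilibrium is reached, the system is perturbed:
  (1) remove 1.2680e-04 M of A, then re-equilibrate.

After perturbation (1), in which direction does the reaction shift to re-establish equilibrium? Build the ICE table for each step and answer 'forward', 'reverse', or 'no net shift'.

Direction: reverse

Q₀ = 1.448 vs Keq = 2770 ⇒ Q<K, forward
Step 1:
                    A           B           M           E
  init        0.01073      0.1322     0.08707       3.085
  Δ           -0.0104     0.01561      0.0104      0.0104
  eq       3.2577e-04      0.1478     0.09747       3.095
  solve Keq expr → x = 0.005202; check Q = 2770
Then remove 1.2680e-04 M of A.
Step 2:
                    A           B           M           E
  init     1.9897e-04      0.1478     0.09747       3.095
  Δ        1.2574e-04 -1.8862e-04 -1.2574e-04 -1.2574e-04
  eq       3.2471e-04      0.1476     0.09735       3.095
  solve Keq expr → x = -6.2872e-05; check Q = 2770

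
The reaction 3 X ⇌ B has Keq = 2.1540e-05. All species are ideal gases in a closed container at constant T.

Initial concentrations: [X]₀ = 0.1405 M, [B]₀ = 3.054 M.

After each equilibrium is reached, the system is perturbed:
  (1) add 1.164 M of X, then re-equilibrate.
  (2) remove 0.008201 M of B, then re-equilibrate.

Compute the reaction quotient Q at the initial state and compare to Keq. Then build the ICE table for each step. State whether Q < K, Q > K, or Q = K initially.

Q₀ = 1101 vs Keq = 2.1540e-05 ⇒ Q>K, reverse
Step 1:
                  X         B
  Initial    0.1405     3.054
  Change      9.111    -3.037
  Equil       9.251   0.01706
  solve Keq expr → x = -3.037; check Q = 2.1540e-05
Then add 1.164 M of X.
Step 2:
                  X         B
  Initial     10.42   0.01706
  Change    -0.0214  0.007132
  Equil       10.39   0.02419
  solve Keq expr → x = 0.007132; check Q = 2.1540e-05
Then remove 0.008201 M of B.
Step 3:
                  X         B
  Initial     10.39   0.01599
  Change    -0.0241  0.008033
  Equil       10.37   0.02402
  solve Keq expr → x = 0.008033; check Q = 2.1540e-05

Q₀ = 1101; Q > K (proceeds reverse)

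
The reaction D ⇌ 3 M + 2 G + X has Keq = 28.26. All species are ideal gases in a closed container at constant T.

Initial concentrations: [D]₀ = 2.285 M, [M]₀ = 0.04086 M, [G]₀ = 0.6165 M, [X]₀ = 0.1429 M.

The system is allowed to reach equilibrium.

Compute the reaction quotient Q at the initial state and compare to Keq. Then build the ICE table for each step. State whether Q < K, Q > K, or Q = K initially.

Q₀ = 1.6215e-06; Q < K (proceeds forward)

Q₀ = 1.6215e-06 vs Keq = 28.26 ⇒ Q<K, forward
Step 1:
                   D          M          G          X
  init         2.285    0.04086     0.6165     0.1429
  Δ          -0.7365       2.21      1.473     0.7365
  eq           1.548       2.25       2.09     0.8794
  solve Keq expr → x = 0.7365; check Q = 28.26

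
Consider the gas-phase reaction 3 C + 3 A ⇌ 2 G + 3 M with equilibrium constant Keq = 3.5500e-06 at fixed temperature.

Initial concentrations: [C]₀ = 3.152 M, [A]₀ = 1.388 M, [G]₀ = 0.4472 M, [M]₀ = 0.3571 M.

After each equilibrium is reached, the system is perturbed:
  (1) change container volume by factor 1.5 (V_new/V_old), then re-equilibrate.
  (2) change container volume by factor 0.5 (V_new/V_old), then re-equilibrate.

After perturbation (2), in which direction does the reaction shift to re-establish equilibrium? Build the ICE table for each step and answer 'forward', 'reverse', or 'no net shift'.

Q₀ = 1.0875e-04 vs Keq = 3.5500e-06 ⇒ Q>K, reverse
Step 1:
                    C           A           G           M
  I             3.152       1.388      0.4472      0.3571
  C            0.1867      0.1867     -0.1244     -0.1867
  E             3.339       1.575      0.3228      0.1704
  solve Keq expr → x = -0.06222; check Q = 3.5500e-06
Then change container volume by factor 1.5 (V_new/V_old).
Step 2:
                    C           A           G           M
  I             2.226        1.05      0.2152      0.1136
  C           0.01061     0.01061   -0.007075    -0.01061
  E             2.236        1.06      0.2081       0.103
  solve Keq expr → x = -0.003538; check Q = 3.5500e-06
Then change container volume by factor 0.5 (V_new/V_old).
Step 3:
                    C           A           G           M
  I             4.473       2.121      0.4162       0.206
  C          -0.03727    -0.03727     0.02485     0.03727
  E             4.435       2.083       0.441      0.2433
  solve Keq expr → x = 0.01242; check Q = 3.5500e-06

Direction: forward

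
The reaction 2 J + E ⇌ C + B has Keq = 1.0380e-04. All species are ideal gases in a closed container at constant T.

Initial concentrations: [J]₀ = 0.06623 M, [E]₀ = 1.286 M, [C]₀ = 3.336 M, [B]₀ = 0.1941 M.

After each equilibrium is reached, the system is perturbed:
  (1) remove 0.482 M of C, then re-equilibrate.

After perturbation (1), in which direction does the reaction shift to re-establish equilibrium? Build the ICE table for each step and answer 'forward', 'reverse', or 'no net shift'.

Direction: forward

Q₀ = 114.8 vs Keq = 1.0380e-04 ⇒ Q>K, reverse
Step 1:
                   J          E          C          B
  I          0.06623      1.286      3.336     0.1941
  C           0.3882     0.1941    -0.1941    -0.1941
  E           0.4544       1.48      3.142 1.0097e-05
  solve Keq expr → x = -0.1941; check Q = 1.0380e-04
Then remove 0.482 M of C.
Step 2:
                   J          E          C          B
  I           0.4544       1.48       2.66 1.0097e-05
  C       -3.6589e-06 -1.8294e-06 1.8294e-06 1.8294e-06
  E           0.4544       1.48       2.66 1.1926e-05
  solve Keq expr → x = 1.8294e-06; check Q = 1.0380e-04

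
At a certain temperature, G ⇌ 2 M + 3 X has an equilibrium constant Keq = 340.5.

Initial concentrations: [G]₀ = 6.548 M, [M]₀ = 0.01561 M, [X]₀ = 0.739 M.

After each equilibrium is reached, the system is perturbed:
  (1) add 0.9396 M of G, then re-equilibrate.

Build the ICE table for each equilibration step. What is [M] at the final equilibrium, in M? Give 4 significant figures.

Q₀ = 1.5019e-05 vs Keq = 340.5 ⇒ Q<K, forward
Step 1:
                  G         M         X
  I           6.548   0.01561     0.739
  C          -1.586     3.173     4.759
  E           4.962     3.188     5.498
  solve Keq expr → x = 1.586; check Q = 340.5
Then add 0.9396 M of G.
Step 2:
                  G         M         X
  I           5.901     3.188     5.498
  C        -0.05753    0.1151    0.1726
  E           5.844     3.303     5.671
  solve Keq expr → x = 0.05753; check Q = 340.5

[M]_eq = 3.303 M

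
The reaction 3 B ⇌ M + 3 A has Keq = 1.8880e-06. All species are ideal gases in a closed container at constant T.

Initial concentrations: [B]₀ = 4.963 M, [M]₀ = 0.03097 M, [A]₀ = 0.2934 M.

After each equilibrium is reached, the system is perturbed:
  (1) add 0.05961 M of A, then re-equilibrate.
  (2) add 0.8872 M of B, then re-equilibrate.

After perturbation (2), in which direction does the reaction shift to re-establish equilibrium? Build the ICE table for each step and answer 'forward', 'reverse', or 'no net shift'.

Direction: forward

Q₀ = 6.3987e-06 vs Keq = 1.8880e-06 ⇒ Q>K, reverse
Step 1:
                   B          M          A
  init         4.963    0.03097     0.2934
  Δ          0.04594   -0.01531   -0.04594
  eq           5.009    0.01566     0.2475
  solve Keq expr → x = -0.01531; check Q = 1.8880e-06
Then add 0.05961 M of A.
Step 2:
                   B          M          A
  init         5.009    0.01566     0.3071
  Δ          0.01739  -0.005795   -0.01739
  eq           5.026   0.009862     0.2897
  solve Keq expr → x = -0.005795; check Q = 1.8880e-06
Then add 0.8872 M of B.
Step 3:
                   B          M          A
  init         5.914   0.009862     0.2897
  Δ         -0.01256   0.004188    0.01256
  eq           5.901    0.01405     0.3022
  solve Keq expr → x = 0.004188; check Q = 1.8880e-06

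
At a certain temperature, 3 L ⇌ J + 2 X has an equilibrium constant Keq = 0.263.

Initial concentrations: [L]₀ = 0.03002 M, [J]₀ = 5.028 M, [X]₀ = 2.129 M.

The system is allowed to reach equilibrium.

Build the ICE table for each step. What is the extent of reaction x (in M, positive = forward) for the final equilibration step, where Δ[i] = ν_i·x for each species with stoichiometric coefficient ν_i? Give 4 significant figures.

Q₀ = 8.4239e+05 vs Keq = 0.263 ⇒ Q>K, reverse
Step 1:
                  L         J         X
  I         0.03002     5.028     2.129
  C            2.07   -0.6899     -1.38
  E             2.1     4.338    0.7492
  solve Keq expr → x = -0.6899; check Q = 0.263

x = -0.6899 M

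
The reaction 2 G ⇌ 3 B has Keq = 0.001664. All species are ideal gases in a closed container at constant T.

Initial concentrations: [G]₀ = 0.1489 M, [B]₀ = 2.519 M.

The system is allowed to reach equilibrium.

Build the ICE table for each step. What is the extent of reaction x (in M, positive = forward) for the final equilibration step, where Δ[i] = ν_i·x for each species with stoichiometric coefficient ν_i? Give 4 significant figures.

x = -0.7831 M

Q₀ = 720.9 vs Keq = 0.001664 ⇒ Q>K, reverse
Step 1:
                    G           B
  Initial      0.1489       2.519
  Change        1.566      -2.349
  Equil         1.715      0.1698
  solve Keq expr → x = -0.7831; check Q = 0.001664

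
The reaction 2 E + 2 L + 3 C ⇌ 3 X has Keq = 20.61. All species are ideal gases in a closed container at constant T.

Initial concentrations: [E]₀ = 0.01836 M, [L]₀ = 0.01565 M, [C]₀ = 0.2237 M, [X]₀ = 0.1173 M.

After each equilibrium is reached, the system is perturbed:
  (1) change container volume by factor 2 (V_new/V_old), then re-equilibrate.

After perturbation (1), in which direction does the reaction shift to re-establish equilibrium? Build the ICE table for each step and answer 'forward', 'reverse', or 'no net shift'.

Q₀ = 1.7463e+06 vs Keq = 20.61 ⇒ Q>K, reverse
Step 1:
                    E           L           C           X
  init        0.01836     0.01565      0.2237      0.1173
  Δ           0.05959     0.05959     0.08938    -0.08938
  eq          0.07795     0.07524      0.3131     0.02792
  solve Keq expr → x = -0.02979; check Q = 20.61
Then change container volume by factor 2 (V_new/V_old).
Step 2:
                    E           L           C           X
  init        0.03897     0.03762      0.1565     0.01396
  Δ          0.004786    0.004786     0.00718    -0.00718
  eq          0.04376     0.04241      0.1637    0.006779
  solve Keq expr → x = -0.002393; check Q = 20.61

Direction: reverse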